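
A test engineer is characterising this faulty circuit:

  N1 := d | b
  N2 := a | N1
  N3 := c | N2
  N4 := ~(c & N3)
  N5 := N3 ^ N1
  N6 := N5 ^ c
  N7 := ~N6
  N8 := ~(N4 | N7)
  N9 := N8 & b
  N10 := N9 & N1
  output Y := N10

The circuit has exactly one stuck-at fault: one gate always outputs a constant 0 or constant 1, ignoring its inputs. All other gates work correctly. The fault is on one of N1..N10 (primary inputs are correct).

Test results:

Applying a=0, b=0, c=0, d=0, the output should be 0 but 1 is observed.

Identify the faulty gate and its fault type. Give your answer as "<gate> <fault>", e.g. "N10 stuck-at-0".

Fault-free values for test 1 (a=0, b=0, c=0, d=0): N1=0, N2=0, N3=0, N4=1, N5=0, N6=0, N7=1, N8=0, N9=0, N10=0, giving Y=0. Observed 1.
Test 1: faults giving observed 1 are {N10 stuck-at-1}.
Only N10 stuck-at-1 is consistent with every test.

N10 stuck-at-1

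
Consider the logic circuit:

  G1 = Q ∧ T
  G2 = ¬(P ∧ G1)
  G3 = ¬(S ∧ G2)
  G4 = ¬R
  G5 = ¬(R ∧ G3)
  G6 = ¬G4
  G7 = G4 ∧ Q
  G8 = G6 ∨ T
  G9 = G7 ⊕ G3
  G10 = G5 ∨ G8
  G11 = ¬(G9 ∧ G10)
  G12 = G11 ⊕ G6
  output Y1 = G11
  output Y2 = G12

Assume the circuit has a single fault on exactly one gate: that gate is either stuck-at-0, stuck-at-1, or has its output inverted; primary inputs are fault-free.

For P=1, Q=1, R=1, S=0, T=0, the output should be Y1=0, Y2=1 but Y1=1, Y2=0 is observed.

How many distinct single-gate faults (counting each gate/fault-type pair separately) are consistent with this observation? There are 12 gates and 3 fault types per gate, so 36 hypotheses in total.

12

Fault-free: G1=0, G2=1, G3=1, G4=0, G5=0, G6=1, G7=0, G8=1, G9=1, G10=1, G11=0, G12=1 → Y1=0, Y2=1. Observed Y1=1, Y2=0.
  G1: none of the 3 fault types match ✗
  G2: none of the 3 fault types match ✗
  G3: stuck-at-0, inverted output ✓; others ✗
  G4: none of the 3 fault types match ✗
  G5: none of the 3 fault types match ✗
  G6: none of the 3 fault types match ✗
  G7: stuck-at-1, inverted output ✓; others ✗
  G8: stuck-at-0, inverted output ✓; others ✗
  G9: stuck-at-0, inverted output ✓; others ✗
  G10: stuck-at-0, inverted output ✓; others ✗
  G11: stuck-at-1, inverted output ✓; others ✗
  G12: none of the 3 fault types match ✗
Consistent faults: {G3 stuck-at-0, G3 inverted output, G7 stuck-at-1, G7 inverted output, G8 stuck-at-0, G8 inverted output, G9 stuck-at-0, G9 inverted output, G10 stuck-at-0, G10 inverted output, G11 stuck-at-1, G11 inverted output} — 12 in all.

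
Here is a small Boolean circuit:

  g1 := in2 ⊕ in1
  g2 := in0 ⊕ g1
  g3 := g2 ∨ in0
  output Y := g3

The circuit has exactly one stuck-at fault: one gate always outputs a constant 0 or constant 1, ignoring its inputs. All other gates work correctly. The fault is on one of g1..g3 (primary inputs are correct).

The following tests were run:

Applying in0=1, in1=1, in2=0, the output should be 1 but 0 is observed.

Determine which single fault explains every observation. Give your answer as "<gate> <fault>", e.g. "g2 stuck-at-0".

g3 stuck-at-0

Fault-free values for test 1 (in0=1, in1=1, in2=0): g1=1, g2=0, g3=1, giving Y=1. Observed 0.
Test 1: faults giving observed 0 are {g3 stuck-at-0}.
Only g3 stuck-at-0 is consistent with every test.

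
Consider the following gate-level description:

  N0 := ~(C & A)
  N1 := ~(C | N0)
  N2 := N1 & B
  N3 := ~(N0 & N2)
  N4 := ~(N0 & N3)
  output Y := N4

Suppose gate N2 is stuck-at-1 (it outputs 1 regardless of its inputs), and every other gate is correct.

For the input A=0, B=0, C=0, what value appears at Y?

1

Propagate with N2 forced: N0=1, N1=0, N2=1 [stuck-at-1], N3=0, N4=1.
So Y = 1. (Without the fault it would be 0.)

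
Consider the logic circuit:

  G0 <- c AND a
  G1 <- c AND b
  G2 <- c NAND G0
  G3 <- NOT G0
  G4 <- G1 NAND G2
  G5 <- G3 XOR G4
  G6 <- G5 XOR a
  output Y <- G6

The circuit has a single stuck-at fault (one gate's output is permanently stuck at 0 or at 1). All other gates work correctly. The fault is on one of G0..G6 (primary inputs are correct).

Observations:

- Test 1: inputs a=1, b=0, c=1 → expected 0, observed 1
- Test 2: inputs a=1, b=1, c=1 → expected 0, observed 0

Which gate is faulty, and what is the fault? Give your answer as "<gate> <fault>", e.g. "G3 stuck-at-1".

Fault-free values for test 1 (a=1, b=0, c=1): G0=1, G1=0, G2=0, G3=0, G4=1, G5=1, G6=0, giving Y=0. Observed 1.
Test 1: faults giving observed 1 are {G0 stuck-at-0, G3 stuck-at-1, G4 stuck-at-0, G5 stuck-at-0, G6 stuck-at-1}.
Test 2 (a=1, b=1, c=1): fault-free G0=1, G1=1, G2=0, G3=0, G4=1, G5=1, G6=0 → 0; observed 0. Eliminates G3 stuck-at-1, G4 stuck-at-0, G5 stuck-at-0, G6 stuck-at-1.
Only G0 stuck-at-0 is consistent with every test.

G0 stuck-at-0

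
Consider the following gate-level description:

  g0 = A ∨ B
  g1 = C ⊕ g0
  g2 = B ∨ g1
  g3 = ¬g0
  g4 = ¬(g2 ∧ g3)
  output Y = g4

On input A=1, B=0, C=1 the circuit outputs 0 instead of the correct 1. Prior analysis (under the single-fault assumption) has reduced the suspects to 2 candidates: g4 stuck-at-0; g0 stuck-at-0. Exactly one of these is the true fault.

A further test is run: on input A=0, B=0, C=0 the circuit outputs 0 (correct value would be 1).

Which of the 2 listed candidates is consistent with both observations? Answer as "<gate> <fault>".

Evaluate each candidate on input A=0, B=0, C=0:
  g4 stuck-at-0: g0=0, g1=0, g2=0, g3=1, g4=0 [stuck-at-0] → 0 — matches
  g0 stuck-at-0: g0=0 [stuck-at-0], g1=0, g2=0, g3=1, g4=1 → 1 — eliminated
Only g4 stuck-at-0 reproduces the observed 0.

g4 stuck-at-0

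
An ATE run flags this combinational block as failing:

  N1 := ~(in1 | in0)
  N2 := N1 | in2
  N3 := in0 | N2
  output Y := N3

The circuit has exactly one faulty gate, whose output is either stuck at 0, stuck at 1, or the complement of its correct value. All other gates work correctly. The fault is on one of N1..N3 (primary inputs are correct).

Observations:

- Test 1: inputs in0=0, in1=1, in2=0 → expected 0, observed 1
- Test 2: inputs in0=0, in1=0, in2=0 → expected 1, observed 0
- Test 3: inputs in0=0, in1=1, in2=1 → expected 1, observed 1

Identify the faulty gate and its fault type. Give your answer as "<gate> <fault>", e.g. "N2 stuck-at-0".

N1 inverted output

Fault-free values for test 1 (in0=0, in1=1, in2=0): N1=0, N2=0, N3=0, giving Y=0. Observed 1.
Test 1: faults giving observed 1 are {N1 stuck-at-1, N1 inverted output, N2 stuck-at-1, N2 inverted output, N3 stuck-at-1, N3 inverted output}.
Test 2 (in0=0, in1=0, in2=0): fault-free N1=1, N2=1, N3=1 → 1; observed 0. Eliminates N1 stuck-at-1, N2 stuck-at-1, N3 stuck-at-1.
Test 3 (in0=0, in1=1, in2=1): fault-free N1=0, N2=1, N3=1 → 1; observed 1. Eliminates N2 inverted output, N3 inverted output.
Only N1 inverted output is consistent with every test.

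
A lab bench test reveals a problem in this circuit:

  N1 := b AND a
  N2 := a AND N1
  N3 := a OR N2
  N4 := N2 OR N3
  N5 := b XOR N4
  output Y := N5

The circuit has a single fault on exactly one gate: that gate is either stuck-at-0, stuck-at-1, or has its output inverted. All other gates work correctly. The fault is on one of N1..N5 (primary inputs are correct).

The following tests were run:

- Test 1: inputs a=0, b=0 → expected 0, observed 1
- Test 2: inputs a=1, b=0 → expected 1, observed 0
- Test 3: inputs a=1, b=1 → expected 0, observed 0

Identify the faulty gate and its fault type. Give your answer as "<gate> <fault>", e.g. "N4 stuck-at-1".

Fault-free values for test 1 (a=0, b=0): N1=0, N2=0, N3=0, N4=0, N5=0, giving Y=0. Observed 1.
Test 1: faults giving observed 1 are {N2 stuck-at-1, N2 inverted output, N3 stuck-at-1, N3 inverted output, N4 stuck-at-1, N4 inverted output, N5 stuck-at-1, N5 inverted output}.
Test 2 (a=1, b=0): fault-free N1=0, N2=0, N3=1, N4=1, N5=1 → 1; observed 0. Eliminates N2 stuck-at-1, N2 inverted output, N3 stuck-at-1, N4 stuck-at-1, N5 stuck-at-1.
Test 3 (a=1, b=1): fault-free N1=1, N2=1, N3=1, N4=1, N5=0 → 0; observed 0. Eliminates N4 inverted output, N5 inverted output.
Only N3 inverted output is consistent with every test.

N3 inverted output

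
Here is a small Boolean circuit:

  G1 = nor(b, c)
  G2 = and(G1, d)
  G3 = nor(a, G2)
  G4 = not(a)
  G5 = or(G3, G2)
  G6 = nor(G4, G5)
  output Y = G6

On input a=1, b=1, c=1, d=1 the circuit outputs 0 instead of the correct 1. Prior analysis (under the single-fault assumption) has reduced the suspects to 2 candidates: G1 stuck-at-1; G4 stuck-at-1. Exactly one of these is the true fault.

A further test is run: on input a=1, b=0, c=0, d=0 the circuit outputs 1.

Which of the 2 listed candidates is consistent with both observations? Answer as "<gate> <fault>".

G1 stuck-at-1

Evaluate each candidate on input a=1, b=0, c=0, d=0:
  G1 stuck-at-1: G1=1 [stuck-at-1], G2=0, G3=0, G4=0, G5=0, G6=1 → 1 — matches
  G4 stuck-at-1: G1=1, G2=0, G3=0, G4=1 [stuck-at-1], G5=0, G6=0 → 0 — eliminated
Only G1 stuck-at-1 reproduces the observed 1.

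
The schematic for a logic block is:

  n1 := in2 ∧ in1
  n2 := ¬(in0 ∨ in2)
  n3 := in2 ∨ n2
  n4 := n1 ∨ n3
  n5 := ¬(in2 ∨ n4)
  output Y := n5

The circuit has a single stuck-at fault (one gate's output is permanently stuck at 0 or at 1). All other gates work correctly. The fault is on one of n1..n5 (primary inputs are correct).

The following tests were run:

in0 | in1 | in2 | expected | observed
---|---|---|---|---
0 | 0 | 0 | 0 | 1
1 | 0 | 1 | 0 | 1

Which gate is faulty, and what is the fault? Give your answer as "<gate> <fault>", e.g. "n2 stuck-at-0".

Fault-free values for test 1 (in0=0, in1=0, in2=0): n1=0, n2=1, n3=1, n4=1, n5=0, giving Y=0. Observed 1.
Test 1: faults giving observed 1 are {n2 stuck-at-0, n3 stuck-at-0, n4 stuck-at-0, n5 stuck-at-1}.
Test 2 (in0=1, in1=0, in2=1): fault-free n1=0, n2=0, n3=1, n4=1, n5=0 → 0; observed 1. Eliminates n2 stuck-at-0, n3 stuck-at-0, n4 stuck-at-0.
Only n5 stuck-at-1 is consistent with every test.

n5 stuck-at-1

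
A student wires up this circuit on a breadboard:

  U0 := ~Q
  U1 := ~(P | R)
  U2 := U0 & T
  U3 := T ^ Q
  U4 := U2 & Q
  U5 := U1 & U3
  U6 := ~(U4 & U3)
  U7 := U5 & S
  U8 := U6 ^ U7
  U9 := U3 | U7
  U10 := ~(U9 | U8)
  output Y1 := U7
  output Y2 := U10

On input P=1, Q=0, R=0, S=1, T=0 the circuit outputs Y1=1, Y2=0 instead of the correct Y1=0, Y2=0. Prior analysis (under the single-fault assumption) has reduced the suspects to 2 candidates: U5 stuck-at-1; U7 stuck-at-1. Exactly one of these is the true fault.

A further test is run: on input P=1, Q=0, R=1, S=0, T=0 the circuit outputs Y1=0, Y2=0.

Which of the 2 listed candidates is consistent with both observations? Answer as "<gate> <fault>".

Evaluate each candidate on input P=1, Q=0, R=1, S=0, T=0:
  U5 stuck-at-1: U0=1, U1=0, U2=0, U3=0, U4=0, U5=1 [stuck-at-1], U6=1, U7=0, U8=1, U9=0, U10=0 → Y1=0, Y2=0 — matches
  U7 stuck-at-1: U0=1, U1=0, U2=0, U3=0, U4=0, U5=0, U6=1, U7=1 [stuck-at-1], U8=0, U9=1, U10=0 → Y1=1, Y2=0 — eliminated
Only U5 stuck-at-1 reproduces the observed Y1=0, Y2=0.

U5 stuck-at-1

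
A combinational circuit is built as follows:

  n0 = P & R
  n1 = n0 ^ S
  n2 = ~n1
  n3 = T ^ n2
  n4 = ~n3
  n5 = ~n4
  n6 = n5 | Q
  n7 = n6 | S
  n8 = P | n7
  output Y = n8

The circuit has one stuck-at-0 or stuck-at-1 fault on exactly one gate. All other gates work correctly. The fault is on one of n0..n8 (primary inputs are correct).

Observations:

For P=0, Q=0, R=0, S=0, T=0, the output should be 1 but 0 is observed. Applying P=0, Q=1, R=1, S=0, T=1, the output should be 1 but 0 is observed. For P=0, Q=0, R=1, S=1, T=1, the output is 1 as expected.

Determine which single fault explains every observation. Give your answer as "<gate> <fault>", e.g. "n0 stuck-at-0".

n6 stuck-at-0

Fault-free values for test 1 (P=0, Q=0, R=0, S=0, T=0): n0=0, n1=0, n2=1, n3=1, n4=0, n5=1, n6=1, n7=1, n8=1, giving Y=1. Observed 0.
Test 1: faults giving observed 0 are {n0 stuck-at-1, n1 stuck-at-1, n2 stuck-at-0, n3 stuck-at-0, n4 stuck-at-1, n5 stuck-at-0, n6 stuck-at-0, n7 stuck-at-0, n8 stuck-at-0}.
Test 2 (P=0, Q=1, R=1, S=0, T=1): fault-free n0=0, n1=0, n2=1, n3=0, n4=1, n5=0, n6=1, n7=1, n8=1 → 1; observed 0. Eliminates n0 stuck-at-1, n1 stuck-at-1, n2 stuck-at-0, n3 stuck-at-0, n4 stuck-at-1, n5 stuck-at-0.
Test 3 (P=0, Q=0, R=1, S=1, T=1): fault-free n0=0, n1=1, n2=0, n3=1, n4=0, n5=1, n6=1, n7=1, n8=1 → 1; observed 1. Eliminates n7 stuck-at-0, n8 stuck-at-0.
Only n6 stuck-at-0 is consistent with every test.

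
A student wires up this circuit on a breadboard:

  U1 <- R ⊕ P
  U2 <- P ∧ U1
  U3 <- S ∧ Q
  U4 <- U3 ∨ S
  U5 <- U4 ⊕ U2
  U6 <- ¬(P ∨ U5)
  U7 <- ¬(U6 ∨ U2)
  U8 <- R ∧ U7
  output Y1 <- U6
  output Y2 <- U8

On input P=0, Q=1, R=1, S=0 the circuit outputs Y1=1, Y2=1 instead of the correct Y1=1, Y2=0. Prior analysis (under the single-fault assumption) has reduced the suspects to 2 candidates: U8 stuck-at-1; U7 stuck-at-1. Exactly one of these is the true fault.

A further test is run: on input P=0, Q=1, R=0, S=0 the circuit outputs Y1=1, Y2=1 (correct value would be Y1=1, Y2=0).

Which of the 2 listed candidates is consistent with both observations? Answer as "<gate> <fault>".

U8 stuck-at-1

Evaluate each candidate on input P=0, Q=1, R=0, S=0:
  U8 stuck-at-1: U1=0, U2=0, U3=0, U4=0, U5=0, U6=1, U7=0, U8=1 [stuck-at-1] → Y1=1, Y2=1 — matches
  U7 stuck-at-1: U1=0, U2=0, U3=0, U4=0, U5=0, U6=1, U7=1 [stuck-at-1], U8=0 → Y1=1, Y2=0 — eliminated
Only U8 stuck-at-1 reproduces the observed Y1=1, Y2=1.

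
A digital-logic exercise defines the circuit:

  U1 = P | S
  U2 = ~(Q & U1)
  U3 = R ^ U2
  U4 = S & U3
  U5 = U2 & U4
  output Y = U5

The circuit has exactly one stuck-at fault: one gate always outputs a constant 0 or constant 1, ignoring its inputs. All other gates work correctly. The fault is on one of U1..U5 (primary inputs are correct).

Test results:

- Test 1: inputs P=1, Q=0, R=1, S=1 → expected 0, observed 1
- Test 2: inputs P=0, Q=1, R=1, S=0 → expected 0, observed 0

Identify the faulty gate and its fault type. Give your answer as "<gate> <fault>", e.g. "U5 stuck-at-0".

U3 stuck-at-1

Fault-free values for test 1 (P=1, Q=0, R=1, S=1): U1=1, U2=1, U3=0, U4=0, U5=0, giving Y=0. Observed 1.
Test 1: faults giving observed 1 are {U3 stuck-at-1, U4 stuck-at-1, U5 stuck-at-1}.
Test 2 (P=0, Q=1, R=1, S=0): fault-free U1=0, U2=1, U3=0, U4=0, U5=0 → 0; observed 0. Eliminates U4 stuck-at-1, U5 stuck-at-1.
Only U3 stuck-at-1 is consistent with every test.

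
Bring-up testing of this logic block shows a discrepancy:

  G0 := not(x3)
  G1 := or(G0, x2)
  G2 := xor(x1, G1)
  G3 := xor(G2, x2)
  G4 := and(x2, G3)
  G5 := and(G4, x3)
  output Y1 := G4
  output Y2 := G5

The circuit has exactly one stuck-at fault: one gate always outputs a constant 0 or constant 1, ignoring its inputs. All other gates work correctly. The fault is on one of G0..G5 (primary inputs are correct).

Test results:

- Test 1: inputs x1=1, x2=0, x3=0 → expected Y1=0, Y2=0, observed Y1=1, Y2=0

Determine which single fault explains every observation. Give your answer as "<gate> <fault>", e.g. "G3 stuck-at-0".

Fault-free values for test 1 (x1=1, x2=0, x3=0): G0=1, G1=1, G2=0, G3=0, G4=0, G5=0, giving Y1=0, Y2=0. Observed Y1=1, Y2=0.
Test 1: faults giving observed Y1=1, Y2=0 are {G4 stuck-at-1}.
Only G4 stuck-at-1 is consistent with every test.

G4 stuck-at-1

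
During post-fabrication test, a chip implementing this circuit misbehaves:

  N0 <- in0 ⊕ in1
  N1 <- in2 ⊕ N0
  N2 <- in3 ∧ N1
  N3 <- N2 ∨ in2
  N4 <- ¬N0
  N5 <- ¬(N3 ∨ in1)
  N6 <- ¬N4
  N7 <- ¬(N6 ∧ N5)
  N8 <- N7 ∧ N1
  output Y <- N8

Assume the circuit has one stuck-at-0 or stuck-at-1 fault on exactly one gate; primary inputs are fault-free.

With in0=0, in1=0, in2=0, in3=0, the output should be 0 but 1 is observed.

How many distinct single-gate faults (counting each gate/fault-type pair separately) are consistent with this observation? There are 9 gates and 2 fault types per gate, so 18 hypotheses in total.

2

Fault-free: N0=0, N1=0, N2=0, N3=0, N4=1, N5=1, N6=0, N7=1, N8=0 → 0. Observed 1.
  N0: none of the 2 fault types match ✗
  N1: stuck-at-1 ✓; others ✗
  N2: none of the 2 fault types match ✗
  N3: none of the 2 fault types match ✗
  N4: none of the 2 fault types match ✗
  N5: none of the 2 fault types match ✗
  N6: none of the 2 fault types match ✗
  N7: none of the 2 fault types match ✗
  N8: stuck-at-1 ✓; others ✗
Consistent faults: {N1 stuck-at-1, N8 stuck-at-1} — 2 in all.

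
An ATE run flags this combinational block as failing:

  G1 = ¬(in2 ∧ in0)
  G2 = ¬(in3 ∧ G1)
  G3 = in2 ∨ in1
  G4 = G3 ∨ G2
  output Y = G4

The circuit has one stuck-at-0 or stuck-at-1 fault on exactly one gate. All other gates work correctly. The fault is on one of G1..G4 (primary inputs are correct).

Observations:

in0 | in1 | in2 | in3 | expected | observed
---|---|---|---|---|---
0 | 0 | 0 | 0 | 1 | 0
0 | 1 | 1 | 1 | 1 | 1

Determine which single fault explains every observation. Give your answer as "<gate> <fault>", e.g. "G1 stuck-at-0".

G2 stuck-at-0

Fault-free values for test 1 (in0=0, in1=0, in2=0, in3=0): G1=1, G2=1, G3=0, G4=1, giving Y=1. Observed 0.
Test 1: faults giving observed 0 are {G2 stuck-at-0, G4 stuck-at-0}.
Test 2 (in0=0, in1=1, in2=1, in3=1): fault-free G1=1, G2=0, G3=1, G4=1 → 1; observed 1. Eliminates G4 stuck-at-0.
Only G2 stuck-at-0 is consistent with every test.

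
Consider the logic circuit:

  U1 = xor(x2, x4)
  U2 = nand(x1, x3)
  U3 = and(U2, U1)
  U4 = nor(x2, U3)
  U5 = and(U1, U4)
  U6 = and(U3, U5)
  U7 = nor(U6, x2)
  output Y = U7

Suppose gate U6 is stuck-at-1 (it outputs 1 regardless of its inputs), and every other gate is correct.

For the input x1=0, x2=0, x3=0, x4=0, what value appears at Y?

Propagate with U6 forced: U1=0, U2=1, U3=0, U4=1, U5=0, U6=1 [stuck-at-1], U7=0.
So Y = 0. (Without the fault it would be 1.)

0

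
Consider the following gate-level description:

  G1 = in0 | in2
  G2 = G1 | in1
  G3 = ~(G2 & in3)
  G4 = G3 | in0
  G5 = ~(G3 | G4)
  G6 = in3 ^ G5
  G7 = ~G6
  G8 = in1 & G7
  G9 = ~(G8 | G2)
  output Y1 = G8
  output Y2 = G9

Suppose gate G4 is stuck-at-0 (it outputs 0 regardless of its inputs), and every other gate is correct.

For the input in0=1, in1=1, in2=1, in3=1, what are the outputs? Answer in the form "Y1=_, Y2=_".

Y1=1, Y2=0

Propagate with G4 forced: G1=1, G2=1, G3=0, G4=0 [stuck-at-0], G5=1, G6=0, G7=1, G8=1, G9=0.
So the outputs are Y1=1, Y2=0. (Without the fault they would be Y1=0, Y2=0.)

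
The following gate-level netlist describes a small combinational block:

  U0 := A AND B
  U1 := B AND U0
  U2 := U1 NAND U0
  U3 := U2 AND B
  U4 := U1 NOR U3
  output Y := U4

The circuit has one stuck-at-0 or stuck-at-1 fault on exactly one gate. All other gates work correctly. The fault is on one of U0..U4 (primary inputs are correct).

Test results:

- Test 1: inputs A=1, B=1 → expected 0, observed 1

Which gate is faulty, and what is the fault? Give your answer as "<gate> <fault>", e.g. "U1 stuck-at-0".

Fault-free values for test 1 (A=1, B=1): U0=1, U1=1, U2=0, U3=0, U4=0, giving Y=0. Observed 1.
Test 1: faults giving observed 1 are {U4 stuck-at-1}.
Only U4 stuck-at-1 is consistent with every test.

U4 stuck-at-1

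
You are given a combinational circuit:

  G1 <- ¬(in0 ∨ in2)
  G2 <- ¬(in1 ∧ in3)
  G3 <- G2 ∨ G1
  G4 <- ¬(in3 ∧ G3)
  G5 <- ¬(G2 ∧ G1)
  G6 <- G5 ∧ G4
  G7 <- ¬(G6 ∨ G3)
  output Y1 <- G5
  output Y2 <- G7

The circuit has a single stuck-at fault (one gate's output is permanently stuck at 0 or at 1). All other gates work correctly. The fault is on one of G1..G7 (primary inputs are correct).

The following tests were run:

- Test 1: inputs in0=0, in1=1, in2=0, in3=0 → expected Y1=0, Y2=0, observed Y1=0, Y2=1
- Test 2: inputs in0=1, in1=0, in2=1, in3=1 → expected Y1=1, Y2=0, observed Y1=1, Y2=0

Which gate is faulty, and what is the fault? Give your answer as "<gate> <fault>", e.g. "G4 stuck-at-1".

G3 stuck-at-0

Fault-free values for test 1 (in0=0, in1=1, in2=0, in3=0): G1=1, G2=1, G3=1, G4=1, G5=0, G6=0, G7=0, giving Y1=0, Y2=0. Observed Y1=0, Y2=1.
Test 1: faults giving observed Y1=0, Y2=1 are {G3 stuck-at-0, G7 stuck-at-1}.
Test 2 (in0=1, in1=0, in2=1, in3=1): fault-free G1=0, G2=1, G3=1, G4=0, G5=1, G6=0, G7=0 → Y1=1, Y2=0; observed Y1=1, Y2=0. Eliminates G7 stuck-at-1.
Only G3 stuck-at-0 is consistent with every test.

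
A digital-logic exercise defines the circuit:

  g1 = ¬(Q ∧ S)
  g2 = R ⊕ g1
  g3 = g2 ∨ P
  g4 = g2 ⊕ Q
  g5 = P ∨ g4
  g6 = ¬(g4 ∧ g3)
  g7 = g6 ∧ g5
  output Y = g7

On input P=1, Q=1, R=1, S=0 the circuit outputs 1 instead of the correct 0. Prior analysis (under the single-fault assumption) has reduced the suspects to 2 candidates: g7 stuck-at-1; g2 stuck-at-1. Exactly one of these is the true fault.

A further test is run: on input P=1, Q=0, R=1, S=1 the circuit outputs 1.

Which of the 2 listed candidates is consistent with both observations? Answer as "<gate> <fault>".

Evaluate each candidate on input P=1, Q=0, R=1, S=1:
  g7 stuck-at-1: g1=1, g2=0, g3=1, g4=0, g5=1, g6=1, g7=1 [stuck-at-1] → 1 — matches
  g2 stuck-at-1: g1=1, g2=1 [stuck-at-1], g3=1, g4=1, g5=1, g6=0, g7=0 → 0 — eliminated
Only g7 stuck-at-1 reproduces the observed 1.

g7 stuck-at-1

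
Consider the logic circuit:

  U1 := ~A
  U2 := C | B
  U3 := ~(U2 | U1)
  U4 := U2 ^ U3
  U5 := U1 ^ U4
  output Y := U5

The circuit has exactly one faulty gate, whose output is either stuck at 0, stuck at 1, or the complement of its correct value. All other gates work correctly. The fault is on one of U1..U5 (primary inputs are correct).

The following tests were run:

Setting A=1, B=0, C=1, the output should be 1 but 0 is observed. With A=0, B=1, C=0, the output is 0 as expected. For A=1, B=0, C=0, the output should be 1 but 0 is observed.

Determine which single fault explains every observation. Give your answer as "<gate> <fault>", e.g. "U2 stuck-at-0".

Fault-free values for test 1 (A=1, B=0, C=1): U1=0, U2=1, U3=0, U4=1, U5=1, giving Y=1. Observed 0.
Test 1: faults giving observed 0 are {U1 stuck-at-1, U1 inverted output, U3 stuck-at-1, U3 inverted output, U4 stuck-at-0, U4 inverted output, U5 stuck-at-0, U5 inverted output}.
Test 2 (A=0, B=1, C=0): fault-free U1=1, U2=1, U3=0, U4=1, U5=0 → 0; observed 0. Eliminates U1 inverted output, U3 stuck-at-1, U3 inverted output, U4 stuck-at-0, U4 inverted output, U5 inverted output.
Test 3 (A=1, B=0, C=0): fault-free U1=0, U2=0, U3=1, U4=1, U5=1 → 1; observed 0. Eliminates U1 stuck-at-1.
Only U5 stuck-at-0 is consistent with every test.

U5 stuck-at-0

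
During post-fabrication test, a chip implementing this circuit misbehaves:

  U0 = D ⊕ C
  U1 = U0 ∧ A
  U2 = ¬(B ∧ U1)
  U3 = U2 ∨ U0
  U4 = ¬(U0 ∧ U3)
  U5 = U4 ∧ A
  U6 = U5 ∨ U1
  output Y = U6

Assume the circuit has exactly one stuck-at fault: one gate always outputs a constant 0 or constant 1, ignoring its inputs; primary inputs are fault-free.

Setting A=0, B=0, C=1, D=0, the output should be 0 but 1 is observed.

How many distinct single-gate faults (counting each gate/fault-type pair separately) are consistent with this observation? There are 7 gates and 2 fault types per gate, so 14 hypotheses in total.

Fault-free: U0=1, U1=0, U2=1, U3=1, U4=0, U5=0, U6=0 → 0. Observed 1.
  U0 stuck-at-0: output 0 ✗
  U0 stuck-at-1: output 0 ✗
  U1 stuck-at-0: output 0 ✗
  U1 stuck-at-1: output 1 ✓
  U2 stuck-at-0: output 0 ✗
  U2 stuck-at-1: output 0 ✗
  U3 stuck-at-0: output 0 ✗
  U3 stuck-at-1: output 0 ✗
  U4 stuck-at-0: output 0 ✗
  U4 stuck-at-1: output 0 ✗
  U5 stuck-at-0: output 0 ✗
  U5 stuck-at-1: output 1 ✓
  U6 stuck-at-0: output 0 ✗
  U6 stuck-at-1: output 1 ✓
Consistent faults: {U1 stuck-at-1, U5 stuck-at-1, U6 stuck-at-1} — 3 in all.

3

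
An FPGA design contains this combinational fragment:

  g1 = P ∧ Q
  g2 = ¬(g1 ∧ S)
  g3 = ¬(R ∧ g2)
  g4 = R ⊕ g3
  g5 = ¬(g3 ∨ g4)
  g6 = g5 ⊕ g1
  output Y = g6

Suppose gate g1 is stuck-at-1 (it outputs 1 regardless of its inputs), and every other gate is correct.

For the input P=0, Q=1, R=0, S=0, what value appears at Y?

1

Propagate with g1 forced: g1=1 [stuck-at-1], g2=1, g3=1, g4=1, g5=0, g6=1.
So Y = 1. (Without the fault it would be 0.)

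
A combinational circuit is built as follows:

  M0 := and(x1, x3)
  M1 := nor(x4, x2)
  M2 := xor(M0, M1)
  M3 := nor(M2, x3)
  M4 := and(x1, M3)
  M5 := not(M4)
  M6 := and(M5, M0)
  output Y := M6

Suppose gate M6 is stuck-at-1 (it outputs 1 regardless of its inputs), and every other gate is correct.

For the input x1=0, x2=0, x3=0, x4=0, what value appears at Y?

Propagate with M6 forced: M0=0, M1=1, M2=1, M3=0, M4=0, M5=1, M6=1 [stuck-at-1].
So Y = 1. (Without the fault it would be 0.)

1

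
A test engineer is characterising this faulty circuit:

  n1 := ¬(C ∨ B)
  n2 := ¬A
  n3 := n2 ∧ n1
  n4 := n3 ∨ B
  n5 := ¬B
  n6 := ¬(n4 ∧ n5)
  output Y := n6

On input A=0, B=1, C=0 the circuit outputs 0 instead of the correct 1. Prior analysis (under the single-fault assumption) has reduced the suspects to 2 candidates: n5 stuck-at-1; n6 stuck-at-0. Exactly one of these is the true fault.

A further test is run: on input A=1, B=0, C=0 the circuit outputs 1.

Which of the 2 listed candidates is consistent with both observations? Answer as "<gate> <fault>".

Evaluate each candidate on input A=1, B=0, C=0:
  n5 stuck-at-1: n1=1, n2=0, n3=0, n4=0, n5=1 [stuck-at-1], n6=1 → 1 — matches
  n6 stuck-at-0: n1=1, n2=0, n3=0, n4=0, n5=1, n6=0 [stuck-at-0] → 0 — eliminated
Only n5 stuck-at-1 reproduces the observed 1.

n5 stuck-at-1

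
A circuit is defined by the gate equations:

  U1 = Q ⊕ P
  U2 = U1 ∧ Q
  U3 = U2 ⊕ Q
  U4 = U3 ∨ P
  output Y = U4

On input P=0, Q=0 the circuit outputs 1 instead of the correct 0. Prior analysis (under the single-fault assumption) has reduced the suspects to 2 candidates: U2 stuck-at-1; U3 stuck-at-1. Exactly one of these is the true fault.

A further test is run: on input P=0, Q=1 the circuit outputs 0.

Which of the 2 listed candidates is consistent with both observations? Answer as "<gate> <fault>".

U2 stuck-at-1

Evaluate each candidate on input P=0, Q=1:
  U2 stuck-at-1: U1=1, U2=1 [stuck-at-1], U3=0, U4=0 → 0 — matches
  U3 stuck-at-1: U1=1, U2=1, U3=1 [stuck-at-1], U4=1 → 1 — eliminated
Only U2 stuck-at-1 reproduces the observed 0.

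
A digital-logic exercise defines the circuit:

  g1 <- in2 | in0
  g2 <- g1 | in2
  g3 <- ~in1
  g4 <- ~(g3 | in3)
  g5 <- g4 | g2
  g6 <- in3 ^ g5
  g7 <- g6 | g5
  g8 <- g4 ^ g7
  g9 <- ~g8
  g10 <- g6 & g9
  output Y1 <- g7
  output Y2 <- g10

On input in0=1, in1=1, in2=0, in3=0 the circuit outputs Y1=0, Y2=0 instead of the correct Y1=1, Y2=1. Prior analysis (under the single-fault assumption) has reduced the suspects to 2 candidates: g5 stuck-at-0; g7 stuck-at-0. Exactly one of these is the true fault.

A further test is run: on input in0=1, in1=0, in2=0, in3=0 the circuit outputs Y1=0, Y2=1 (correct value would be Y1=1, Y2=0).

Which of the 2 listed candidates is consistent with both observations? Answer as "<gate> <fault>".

Evaluate each candidate on input in0=1, in1=0, in2=0, in3=0:
  g5 stuck-at-0: g1=1, g2=1, g3=1, g4=0, g5=0 [stuck-at-0], g6=0, g7=0, g8=0, g9=1, g10=0 → Y1=0, Y2=0 — eliminated
  g7 stuck-at-0: g1=1, g2=1, g3=1, g4=0, g5=1, g6=1, g7=0 [stuck-at-0], g8=0, g9=1, g10=1 → Y1=0, Y2=1 — matches
Only g7 stuck-at-0 reproduces the observed Y1=0, Y2=1.

g7 stuck-at-0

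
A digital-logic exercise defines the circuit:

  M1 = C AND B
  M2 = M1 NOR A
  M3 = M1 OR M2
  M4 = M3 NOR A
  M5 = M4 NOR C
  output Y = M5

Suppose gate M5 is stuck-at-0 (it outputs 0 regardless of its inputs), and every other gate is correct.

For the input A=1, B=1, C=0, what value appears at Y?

Propagate with M5 forced: M1=0, M2=0, M3=0, M4=0, M5=0 [stuck-at-0].
So Y = 0. (Without the fault it would be 1.)

0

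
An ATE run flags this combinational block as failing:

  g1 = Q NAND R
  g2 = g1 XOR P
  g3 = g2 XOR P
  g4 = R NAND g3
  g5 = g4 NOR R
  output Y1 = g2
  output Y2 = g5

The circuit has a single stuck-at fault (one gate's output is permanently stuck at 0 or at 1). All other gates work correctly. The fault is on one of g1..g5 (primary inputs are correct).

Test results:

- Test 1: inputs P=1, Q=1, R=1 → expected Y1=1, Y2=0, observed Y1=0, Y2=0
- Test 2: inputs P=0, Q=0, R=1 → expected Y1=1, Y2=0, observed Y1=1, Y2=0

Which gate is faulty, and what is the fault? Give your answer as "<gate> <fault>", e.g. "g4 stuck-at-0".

g1 stuck-at-1

Fault-free values for test 1 (P=1, Q=1, R=1): g1=0, g2=1, g3=0, g4=1, g5=0, giving Y1=1, Y2=0. Observed Y1=0, Y2=0.
Test 1: faults giving observed Y1=0, Y2=0 are {g1 stuck-at-1, g2 stuck-at-0}.
Test 2 (P=0, Q=0, R=1): fault-free g1=1, g2=1, g3=1, g4=0, g5=0 → Y1=1, Y2=0; observed Y1=1, Y2=0. Eliminates g2 stuck-at-0.
Only g1 stuck-at-1 is consistent with every test.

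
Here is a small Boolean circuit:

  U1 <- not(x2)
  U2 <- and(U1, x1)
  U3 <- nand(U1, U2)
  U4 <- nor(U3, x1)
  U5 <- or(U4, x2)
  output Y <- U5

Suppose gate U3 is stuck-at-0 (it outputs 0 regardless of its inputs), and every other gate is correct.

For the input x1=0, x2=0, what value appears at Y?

Propagate with U3 forced: U1=1, U2=0, U3=0 [stuck-at-0], U4=1, U5=1.
So Y = 1. (Without the fault it would be 0.)

1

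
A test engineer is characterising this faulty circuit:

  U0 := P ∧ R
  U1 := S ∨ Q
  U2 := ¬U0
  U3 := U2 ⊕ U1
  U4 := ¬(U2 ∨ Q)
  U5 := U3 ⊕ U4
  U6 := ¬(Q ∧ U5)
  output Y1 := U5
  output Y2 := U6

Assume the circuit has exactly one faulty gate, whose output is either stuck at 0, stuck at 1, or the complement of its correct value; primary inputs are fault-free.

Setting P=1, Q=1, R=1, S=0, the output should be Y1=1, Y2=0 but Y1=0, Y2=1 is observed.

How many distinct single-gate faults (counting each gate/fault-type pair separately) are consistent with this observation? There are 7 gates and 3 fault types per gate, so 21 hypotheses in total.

12

Fault-free: U0=1, U1=1, U2=0, U3=1, U4=0, U5=1, U6=0 → Y1=1, Y2=0. Observed Y1=0, Y2=1.
  U0: stuck-at-0, inverted output ✓; others ✗
  U1: stuck-at-0, inverted output ✓; others ✗
  U2: stuck-at-1, inverted output ✓; others ✗
  U3: stuck-at-0, inverted output ✓; others ✗
  U4: stuck-at-1, inverted output ✓; others ✗
  U5: stuck-at-0, inverted output ✓; others ✗
  U6: none of the 3 fault types match ✗
Consistent faults: {U0 stuck-at-0, U0 inverted output, U1 stuck-at-0, U1 inverted output, U2 stuck-at-1, U2 inverted output, U3 stuck-at-0, U3 inverted output, U4 stuck-at-1, U4 inverted output, U5 stuck-at-0, U5 inverted output} — 12 in all.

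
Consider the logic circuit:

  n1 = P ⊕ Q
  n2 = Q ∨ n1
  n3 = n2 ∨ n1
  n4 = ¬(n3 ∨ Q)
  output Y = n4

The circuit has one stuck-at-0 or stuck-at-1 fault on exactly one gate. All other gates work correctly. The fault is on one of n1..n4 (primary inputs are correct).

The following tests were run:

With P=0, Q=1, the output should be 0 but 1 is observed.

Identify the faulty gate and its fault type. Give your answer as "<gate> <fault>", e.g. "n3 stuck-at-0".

Fault-free values for test 1 (P=0, Q=1): n1=1, n2=1, n3=1, n4=0, giving Y=0. Observed 1.
Test 1: faults giving observed 1 are {n4 stuck-at-1}.
Only n4 stuck-at-1 is consistent with every test.

n4 stuck-at-1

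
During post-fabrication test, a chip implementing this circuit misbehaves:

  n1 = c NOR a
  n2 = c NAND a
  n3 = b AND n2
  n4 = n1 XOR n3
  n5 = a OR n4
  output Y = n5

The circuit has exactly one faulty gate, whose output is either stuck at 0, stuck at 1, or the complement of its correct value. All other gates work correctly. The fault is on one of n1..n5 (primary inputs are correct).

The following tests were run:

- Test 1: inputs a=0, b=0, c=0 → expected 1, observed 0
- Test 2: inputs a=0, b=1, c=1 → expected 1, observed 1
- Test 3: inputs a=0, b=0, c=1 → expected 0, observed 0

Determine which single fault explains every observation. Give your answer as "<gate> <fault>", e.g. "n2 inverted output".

n1 stuck-at-0

Fault-free values for test 1 (a=0, b=0, c=0): n1=1, n2=1, n3=0, n4=1, n5=1, giving Y=1. Observed 0.
Test 1: faults giving observed 0 are {n1 stuck-at-0, n1 inverted output, n3 stuck-at-1, n3 inverted output, n4 stuck-at-0, n4 inverted output, n5 stuck-at-0, n5 inverted output}.
Test 2 (a=0, b=1, c=1): fault-free n1=0, n2=1, n3=1, n4=1, n5=1 → 1; observed 1. Eliminates n1 inverted output, n3 inverted output, n4 stuck-at-0, n4 inverted output, n5 stuck-at-0, n5 inverted output.
Test 3 (a=0, b=0, c=1): fault-free n1=0, n2=1, n3=0, n4=0, n5=0 → 0; observed 0. Eliminates n3 stuck-at-1.
Only n1 stuck-at-0 is consistent with every test.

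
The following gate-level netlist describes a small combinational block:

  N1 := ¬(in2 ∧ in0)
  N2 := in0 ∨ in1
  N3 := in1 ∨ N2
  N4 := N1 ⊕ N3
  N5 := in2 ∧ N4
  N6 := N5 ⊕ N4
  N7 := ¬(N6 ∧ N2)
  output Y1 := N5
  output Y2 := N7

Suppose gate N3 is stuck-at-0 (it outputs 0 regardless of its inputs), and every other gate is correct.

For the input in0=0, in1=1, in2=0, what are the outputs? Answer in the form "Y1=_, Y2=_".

Y1=0, Y2=0

Propagate with N3 forced: N1=1, N2=1, N3=0 [stuck-at-0], N4=1, N5=0, N6=1, N7=0.
So the outputs are Y1=0, Y2=0. (Without the fault they would be Y1=0, Y2=1.)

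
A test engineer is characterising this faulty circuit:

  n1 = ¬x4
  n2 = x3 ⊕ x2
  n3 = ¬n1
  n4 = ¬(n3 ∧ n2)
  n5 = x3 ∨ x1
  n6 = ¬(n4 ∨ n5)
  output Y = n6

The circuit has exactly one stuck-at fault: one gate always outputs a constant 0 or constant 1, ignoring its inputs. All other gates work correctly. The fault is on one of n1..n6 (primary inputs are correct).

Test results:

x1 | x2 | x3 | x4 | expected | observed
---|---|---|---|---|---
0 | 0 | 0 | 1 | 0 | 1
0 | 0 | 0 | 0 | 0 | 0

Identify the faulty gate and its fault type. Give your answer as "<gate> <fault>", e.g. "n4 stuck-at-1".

Fault-free values for test 1 (x1=0, x2=0, x3=0, x4=1): n1=0, n2=0, n3=1, n4=1, n5=0, n6=0, giving Y=0. Observed 1.
Test 1: faults giving observed 1 are {n2 stuck-at-1, n4 stuck-at-0, n6 stuck-at-1}.
Test 2 (x1=0, x2=0, x3=0, x4=0): fault-free n1=1, n2=0, n3=0, n4=1, n5=0, n6=0 → 0; observed 0. Eliminates n4 stuck-at-0, n6 stuck-at-1.
Only n2 stuck-at-1 is consistent with every test.

n2 stuck-at-1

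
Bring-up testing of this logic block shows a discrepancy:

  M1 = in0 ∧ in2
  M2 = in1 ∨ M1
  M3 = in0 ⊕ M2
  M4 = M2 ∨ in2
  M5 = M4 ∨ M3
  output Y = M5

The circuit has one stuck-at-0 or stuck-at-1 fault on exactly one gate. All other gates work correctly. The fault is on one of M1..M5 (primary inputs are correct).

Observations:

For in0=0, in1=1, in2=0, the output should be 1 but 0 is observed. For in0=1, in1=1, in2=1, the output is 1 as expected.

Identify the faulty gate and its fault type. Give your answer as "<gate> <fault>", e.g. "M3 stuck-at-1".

Fault-free values for test 1 (in0=0, in1=1, in2=0): M1=0, M2=1, M3=1, M4=1, M5=1, giving Y=1. Observed 0.
Test 1: faults giving observed 0 are {M2 stuck-at-0, M5 stuck-at-0}.
Test 2 (in0=1, in1=1, in2=1): fault-free M1=1, M2=1, M3=0, M4=1, M5=1 → 1; observed 1. Eliminates M5 stuck-at-0.
Only M2 stuck-at-0 is consistent with every test.

M2 stuck-at-0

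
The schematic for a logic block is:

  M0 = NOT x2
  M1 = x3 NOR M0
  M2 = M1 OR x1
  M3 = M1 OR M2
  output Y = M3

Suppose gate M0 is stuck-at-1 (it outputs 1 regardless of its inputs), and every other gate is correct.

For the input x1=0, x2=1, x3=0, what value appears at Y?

Propagate with M0 forced: M0=1 [stuck-at-1], M1=0, M2=0, M3=0.
So Y = 0. (Without the fault it would be 1.)

0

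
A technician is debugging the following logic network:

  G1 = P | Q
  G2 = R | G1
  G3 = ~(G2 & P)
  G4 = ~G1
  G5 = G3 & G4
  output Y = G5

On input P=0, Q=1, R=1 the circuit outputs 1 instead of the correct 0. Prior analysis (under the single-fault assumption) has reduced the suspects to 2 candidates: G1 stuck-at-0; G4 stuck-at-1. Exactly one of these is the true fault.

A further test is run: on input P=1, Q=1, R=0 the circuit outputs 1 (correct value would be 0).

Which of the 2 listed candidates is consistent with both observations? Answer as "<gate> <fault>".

Evaluate each candidate on input P=1, Q=1, R=0:
  G1 stuck-at-0: G1=0 [stuck-at-0], G2=0, G3=1, G4=1, G5=1 → 1 — matches
  G4 stuck-at-1: G1=1, G2=1, G3=0, G4=1 [stuck-at-1], G5=0 → 0 — eliminated
Only G1 stuck-at-0 reproduces the observed 1.

G1 stuck-at-0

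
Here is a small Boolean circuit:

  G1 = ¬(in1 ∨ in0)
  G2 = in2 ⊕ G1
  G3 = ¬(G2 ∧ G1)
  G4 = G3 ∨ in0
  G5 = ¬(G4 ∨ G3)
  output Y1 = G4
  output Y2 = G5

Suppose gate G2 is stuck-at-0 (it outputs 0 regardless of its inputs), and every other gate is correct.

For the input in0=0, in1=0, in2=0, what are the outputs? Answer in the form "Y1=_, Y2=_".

Y1=1, Y2=0

Propagate with G2 forced: G1=1, G2=0 [stuck-at-0], G3=1, G4=1, G5=0.
So the outputs are Y1=1, Y2=0. (Without the fault they would be Y1=0, Y2=1.)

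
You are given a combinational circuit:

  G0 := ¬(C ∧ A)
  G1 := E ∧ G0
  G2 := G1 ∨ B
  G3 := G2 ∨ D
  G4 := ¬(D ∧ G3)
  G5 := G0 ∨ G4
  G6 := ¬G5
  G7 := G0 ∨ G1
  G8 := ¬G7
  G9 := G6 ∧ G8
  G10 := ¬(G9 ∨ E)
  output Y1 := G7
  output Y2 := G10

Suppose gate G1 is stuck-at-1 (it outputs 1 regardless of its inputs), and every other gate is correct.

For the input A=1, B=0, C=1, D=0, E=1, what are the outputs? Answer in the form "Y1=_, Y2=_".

Propagate with G1 forced: G0=0, G1=1 [stuck-at-1], G2=1, G3=1, G4=1, G5=1, G6=0, G7=1, G8=0, G9=0, G10=0.
So the outputs are Y1=1, Y2=0. (Without the fault they would be Y1=0, Y2=0.)

Y1=1, Y2=0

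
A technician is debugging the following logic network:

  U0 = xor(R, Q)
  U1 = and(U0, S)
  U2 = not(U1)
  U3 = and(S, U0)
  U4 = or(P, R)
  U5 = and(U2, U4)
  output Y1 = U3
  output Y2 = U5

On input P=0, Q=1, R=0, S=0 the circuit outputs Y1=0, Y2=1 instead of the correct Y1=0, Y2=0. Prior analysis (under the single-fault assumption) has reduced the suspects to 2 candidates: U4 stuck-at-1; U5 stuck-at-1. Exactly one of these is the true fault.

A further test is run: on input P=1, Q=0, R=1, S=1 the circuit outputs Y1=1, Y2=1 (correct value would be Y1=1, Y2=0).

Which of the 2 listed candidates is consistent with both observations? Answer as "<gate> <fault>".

U5 stuck-at-1

Evaluate each candidate on input P=1, Q=0, R=1, S=1:
  U4 stuck-at-1: U0=1, U1=1, U2=0, U3=1, U4=1 [stuck-at-1], U5=0 → Y1=1, Y2=0 — eliminated
  U5 stuck-at-1: U0=1, U1=1, U2=0, U3=1, U4=1, U5=1 [stuck-at-1] → Y1=1, Y2=1 — matches
Only U5 stuck-at-1 reproduces the observed Y1=1, Y2=1.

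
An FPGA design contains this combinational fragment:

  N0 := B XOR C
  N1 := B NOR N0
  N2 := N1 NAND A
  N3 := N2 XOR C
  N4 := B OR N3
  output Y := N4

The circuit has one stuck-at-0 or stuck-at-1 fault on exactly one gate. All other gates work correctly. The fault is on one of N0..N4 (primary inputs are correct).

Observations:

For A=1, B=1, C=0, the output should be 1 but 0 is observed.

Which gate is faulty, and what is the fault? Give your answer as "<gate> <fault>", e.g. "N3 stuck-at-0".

Fault-free values for test 1 (A=1, B=1, C=0): N0=1, N1=0, N2=1, N3=1, N4=1, giving Y=1. Observed 0.
Test 1: faults giving observed 0 are {N4 stuck-at-0}.
Only N4 stuck-at-0 is consistent with every test.

N4 stuck-at-0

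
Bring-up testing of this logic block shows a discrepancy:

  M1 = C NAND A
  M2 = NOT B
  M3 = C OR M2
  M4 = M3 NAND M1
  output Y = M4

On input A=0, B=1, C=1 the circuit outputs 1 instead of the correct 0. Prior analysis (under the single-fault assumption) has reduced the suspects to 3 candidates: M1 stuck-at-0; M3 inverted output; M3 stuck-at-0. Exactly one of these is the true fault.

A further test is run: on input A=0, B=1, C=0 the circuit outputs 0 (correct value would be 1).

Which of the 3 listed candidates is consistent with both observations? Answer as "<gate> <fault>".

M3 inverted output

Evaluate each candidate on input A=0, B=1, C=0:
  M1 stuck-at-0: M1=0 [stuck-at-0], M2=0, M3=0, M4=1 → 1 — eliminated
  M3 inverted output: M1=1, M2=0, M3=1 [inverted output], M4=0 → 0 — matches
  M3 stuck-at-0: M1=1, M2=0, M3=0 [stuck-at-0], M4=1 → 1 — eliminated
Only M3 inverted output reproduces the observed 0.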